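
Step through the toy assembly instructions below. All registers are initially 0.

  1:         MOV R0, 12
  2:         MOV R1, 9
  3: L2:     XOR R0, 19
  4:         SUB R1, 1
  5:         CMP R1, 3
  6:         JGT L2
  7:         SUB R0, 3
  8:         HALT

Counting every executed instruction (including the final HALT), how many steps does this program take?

after MOV R0, 12: R0=12
after MOV R1, 9: R1=9
after XOR R0, 19: R0=12^19=31
after SUB R1, 1: R1=9-1=8
CMP R1, 3  (cmp 8,3)
JGT L2: taken
after XOR R0, 19: R0=31^19=12
after SUB R1, 1: R1=8-1=7
CMP R1, 3  (cmp 7,3)
JGT L2: taken
after XOR R0, 19: R0=12^19=31
after SUB R1, 1: R1=7-1=6
CMP R1, 3  (cmp 6,3)
JGT L2: taken
after XOR R0, 19: R0=31^19=12
after SUB R1, 1: R1=6-1=5
CMP R1, 3  (cmp 5,3)
JGT L2: taken
after XOR R0, 19: R0=12^19=31
after SUB R1, 1: R1=5-1=4
CMP R1, 3  (cmp 4,3)
JGT L2: taken
after XOR R0, 19: R0=31^19=12
after SUB R1, 1: R1=4-1=3
CMP R1, 3  (cmp 3,3)
JGT L2: not taken
after SUB R0, 3: R0=12-3=9
halt.
Total executed instructions: 28.

28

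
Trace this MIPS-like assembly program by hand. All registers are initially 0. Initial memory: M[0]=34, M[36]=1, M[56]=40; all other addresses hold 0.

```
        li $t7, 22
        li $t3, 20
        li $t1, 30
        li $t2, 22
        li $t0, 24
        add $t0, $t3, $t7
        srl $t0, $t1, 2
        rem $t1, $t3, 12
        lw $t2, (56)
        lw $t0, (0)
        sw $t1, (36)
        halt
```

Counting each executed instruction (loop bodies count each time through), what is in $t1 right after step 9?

8

li $t7, 22 → $t7=22
li $t3, 20 → $t3=20
li $t1, 30 → $t1=30
li $t2, 22 → $t2=22
li $t0, 24 → $t0=24
add $t0, $t3, $t7 → $t0=20+22=42
srl $t0, $t1, 2 → $t0=30>>2=7
rem $t1, $t3, 12 → $t1=20%12=8
lw $t2, (56) → $t2=M[56]=40
After step 9: $t1 = 8.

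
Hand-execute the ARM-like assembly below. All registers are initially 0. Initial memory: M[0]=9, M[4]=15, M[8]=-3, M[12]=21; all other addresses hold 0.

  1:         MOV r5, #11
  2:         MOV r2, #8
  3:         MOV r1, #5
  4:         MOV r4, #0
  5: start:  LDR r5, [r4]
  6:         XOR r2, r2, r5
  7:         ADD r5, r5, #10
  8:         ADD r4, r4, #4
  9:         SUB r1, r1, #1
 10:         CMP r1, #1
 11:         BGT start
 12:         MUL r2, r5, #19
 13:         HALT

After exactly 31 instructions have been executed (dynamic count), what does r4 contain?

MOV r5, #11 → r5=11
MOV r2, #8 → r2=8
MOV r1, #5 → r1=5
MOV r4, #0 → r4=0
LDR r5, [r4] → r5=M[0]=9
XOR r2, r2, r5 → r2=8^9=1
ADD r5, r5, #10 → r5=9+10=19
ADD r4, r4, #4 → r4=0+4=4
SUB r1, r1, #1 → r1=5-1=4
CMP r1, #1  (cmp 4,1)
BGT start: taken
LDR r5, [r4] → r5=M[4]=15
XOR r2, r2, r5 → r2=1^15=14
ADD r5, r5, #10 → r5=15+10=25
ADD r4, r4, #4 → r4=4+4=8
SUB r1, r1, #1 → r1=4-1=3
CMP r1, #1  (cmp 3,1)
BGT start: taken
LDR r5, [r4] → r5=M[8]=-3
XOR r2, r2, r5 → r2=14^(-3)=-13
ADD r5, r5, #10 → r5=(-3)+10=7
ADD r4, r4, #4 → r4=8+4=12
SUB r1, r1, #1 → r1=3-1=2
CMP r1, #1  (cmp 2,1)
BGT start: taken
LDR r5, [r4] → r5=M[12]=21
XOR r2, r2, r5 → r2=(-13)^21=-26
ADD r5, r5, #10 → r5=21+10=31
ADD r4, r4, #4 → r4=12+4=16
SUB r1, r1, #1 → r1=2-1=1
CMP r1, #1  (cmp 1,1)
After step 31: r4 = 16.

16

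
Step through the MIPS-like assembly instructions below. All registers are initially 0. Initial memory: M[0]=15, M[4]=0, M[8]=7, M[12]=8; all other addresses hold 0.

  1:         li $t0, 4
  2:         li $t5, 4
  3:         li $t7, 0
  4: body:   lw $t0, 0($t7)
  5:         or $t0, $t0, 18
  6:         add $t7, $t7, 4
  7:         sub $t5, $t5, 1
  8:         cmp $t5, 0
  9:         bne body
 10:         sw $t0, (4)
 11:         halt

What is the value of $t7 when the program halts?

16

$t0=4
$t5=4
$t7=0
$t0=M[0]=15
$t0=15|18=31
$t7=0+4=4
$t5=4-1=3
cmp $t5, 0  (cmp 3,0)
bne body: taken
$t0=M[4]=0
$t0=0|18=18
$t7=4+4=8
$t5=3-1=2
cmp $t5, 0  (cmp 2,0)
bne body: taken
$t0=M[8]=7
$t0=7|18=23
$t7=8+4=12
$t5=2-1=1
cmp $t5, 0  (cmp 1,0)
bne body: taken
$t0=M[12]=8
$t0=8|18=26
$t7=12+4=16
$t5=1-1=0
cmp $t5, 0  (cmp 0,0)
bne body: not taken
sw $t0, (4) → M[4]=26
halt.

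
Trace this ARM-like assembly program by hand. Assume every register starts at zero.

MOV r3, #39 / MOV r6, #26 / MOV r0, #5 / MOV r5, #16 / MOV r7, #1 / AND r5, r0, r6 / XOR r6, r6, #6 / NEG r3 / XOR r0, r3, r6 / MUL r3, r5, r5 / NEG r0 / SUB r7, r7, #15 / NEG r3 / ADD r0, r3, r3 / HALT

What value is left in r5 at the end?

after MOV r3, #39: r3=39
after MOV r6, #26: r6=26
after MOV r0, #5: r0=5
after MOV r5, #16: r5=16
after MOV r7, #1: r7=1
after AND r5, r0, r6: r5=5&26=0
after XOR r6, r6, #6: r6=26^6=28
after NEG r3: r3=-(39)=-39
after XOR r0, r3, r6: r0=(-39)^28=-59
after MUL r3, r5, r5: r3=0*0=0
after NEG r0: r0=-(-59)=59
after SUB r7, r7, #15: r7=1-15=-14
after NEG r3: r3=-(0)=0
after ADD r0, r3, r3: r0=0+0=0
halt.

0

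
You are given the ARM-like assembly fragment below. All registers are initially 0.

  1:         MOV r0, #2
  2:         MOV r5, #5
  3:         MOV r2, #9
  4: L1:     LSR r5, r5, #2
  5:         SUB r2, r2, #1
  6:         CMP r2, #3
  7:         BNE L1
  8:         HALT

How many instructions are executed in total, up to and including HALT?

28

MOV r0, #2 → r0=2
MOV r5, #5 → r5=5
MOV r2, #9 → r2=9
LSR r5, r5, #2 → r5=5>>2=1
SUB r2, r2, #1 → r2=9-1=8
CMP r2, #3  (cmp 8,3)
BNE L1: taken
LSR r5, r5, #2 → r5=1>>2=0
SUB r2, r2, #1 → r2=8-1=7
CMP r2, #3  (cmp 7,3)
BNE L1: taken
LSR r5, r5, #2 → r5=0>>2=0
SUB r2, r2, #1 → r2=7-1=6
CMP r2, #3  (cmp 6,3)
BNE L1: taken
LSR r5, r5, #2 → r5=0>>2=0
SUB r2, r2, #1 → r2=6-1=5
CMP r2, #3  (cmp 5,3)
BNE L1: taken
LSR r5, r5, #2 → r5=0>>2=0
SUB r2, r2, #1 → r2=5-1=4
CMP r2, #3  (cmp 4,3)
BNE L1: taken
LSR r5, r5, #2 → r5=0>>2=0
SUB r2, r2, #1 → r2=4-1=3
CMP r2, #3  (cmp 3,3)
BNE L1: not taken
halt.
Total executed instructions: 28.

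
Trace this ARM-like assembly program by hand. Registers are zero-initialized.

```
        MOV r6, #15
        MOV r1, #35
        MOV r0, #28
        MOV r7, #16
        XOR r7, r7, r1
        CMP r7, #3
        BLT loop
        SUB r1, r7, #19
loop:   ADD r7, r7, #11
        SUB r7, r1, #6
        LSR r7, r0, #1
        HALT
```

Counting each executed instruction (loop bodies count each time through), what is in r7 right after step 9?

r6=15
r1=35
r0=28
r7=16
r7=16^35=51
CMP r7, #3  (cmp 51,3)
BLT loop: not taken
r1=51-19=32
r7=51+11=62
After step 9: r7 = 62.

62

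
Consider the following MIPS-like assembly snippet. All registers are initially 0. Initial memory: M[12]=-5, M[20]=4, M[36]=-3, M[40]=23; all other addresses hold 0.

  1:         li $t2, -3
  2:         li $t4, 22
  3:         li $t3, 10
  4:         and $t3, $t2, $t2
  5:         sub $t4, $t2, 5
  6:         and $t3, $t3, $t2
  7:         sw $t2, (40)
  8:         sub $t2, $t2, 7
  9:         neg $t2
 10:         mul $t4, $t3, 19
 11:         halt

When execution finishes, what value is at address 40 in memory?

-3

$t2=-3
$t4=22
$t3=10
$t3=(-3)&(-3)=-3
$t4=(-3)-5=-8
$t3=(-3)&(-3)=-3
sw $t2, (40) → M[40]=-3
$t2=(-3)-7=-10
$t2=-(-10)=10
$t4=(-3)*19=-57
halt.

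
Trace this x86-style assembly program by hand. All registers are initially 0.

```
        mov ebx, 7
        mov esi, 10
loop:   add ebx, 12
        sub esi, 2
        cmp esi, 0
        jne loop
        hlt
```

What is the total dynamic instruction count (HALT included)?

23

after mov ebx, 7: ebx=7
after mov esi, 10: esi=10
after add ebx, 12: ebx=7+12=19
after sub esi, 2: esi=10-2=8
cmp esi, 0  (cmp 8,0)
jne loop: taken
after add ebx, 12: ebx=19+12=31
after sub esi, 2: esi=8-2=6
cmp esi, 0  (cmp 6,0)
jne loop: taken
after add ebx, 12: ebx=31+12=43
after sub esi, 2: esi=6-2=4
cmp esi, 0  (cmp 4,0)
jne loop: taken
after add ebx, 12: ebx=43+12=55
after sub esi, 2: esi=4-2=2
cmp esi, 0  (cmp 2,0)
jne loop: taken
after add ebx, 12: ebx=55+12=67
after sub esi, 2: esi=2-2=0
cmp esi, 0  (cmp 0,0)
jne loop: not taken
halt.
Total executed instructions: 23.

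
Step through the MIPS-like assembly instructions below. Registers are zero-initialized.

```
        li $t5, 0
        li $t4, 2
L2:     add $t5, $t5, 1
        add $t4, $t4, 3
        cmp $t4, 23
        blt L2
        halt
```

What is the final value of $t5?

7

$t5=0
$t4=2
$t5=0+1=1
$t4=2+3=5
cmp $t4, 23  (cmp 5,23)
blt L2: taken
$t5=1+1=2
$t4=5+3=8
cmp $t4, 23  (cmp 8,23)
blt L2: taken
$t5=2+1=3
$t4=8+3=11
cmp $t4, 23  (cmp 11,23)
blt L2: taken
$t5=3+1=4
$t4=11+3=14
cmp $t4, 23  (cmp 14,23)
blt L2: taken
$t5=4+1=5
$t4=14+3=17
cmp $t4, 23  (cmp 17,23)
blt L2: taken
$t5=5+1=6
$t4=17+3=20
cmp $t4, 23  (cmp 20,23)
blt L2: taken
$t5=6+1=7
$t4=20+3=23
cmp $t4, 23  (cmp 23,23)
blt L2: not taken
halt.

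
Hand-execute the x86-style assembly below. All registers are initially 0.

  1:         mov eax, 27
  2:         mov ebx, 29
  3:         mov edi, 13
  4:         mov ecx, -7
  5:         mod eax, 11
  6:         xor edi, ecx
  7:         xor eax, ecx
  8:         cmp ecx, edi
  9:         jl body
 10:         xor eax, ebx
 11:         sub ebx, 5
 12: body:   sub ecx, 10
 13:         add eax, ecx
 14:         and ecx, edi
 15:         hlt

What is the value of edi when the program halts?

-12

eax=27
ebx=29
edi=13
ecx=-7
eax=27%11=5
edi=13^(-7)=-12
eax=5^(-7)=-4
cmp ecx, edi  (cmp -7,-12)
jl body: not taken
eax=(-4)^29=-31
ebx=29-5=24
ecx=(-7)-10=-17
eax=(-31)+(-17)=-48
ecx=(-17)&(-12)=-28
halt.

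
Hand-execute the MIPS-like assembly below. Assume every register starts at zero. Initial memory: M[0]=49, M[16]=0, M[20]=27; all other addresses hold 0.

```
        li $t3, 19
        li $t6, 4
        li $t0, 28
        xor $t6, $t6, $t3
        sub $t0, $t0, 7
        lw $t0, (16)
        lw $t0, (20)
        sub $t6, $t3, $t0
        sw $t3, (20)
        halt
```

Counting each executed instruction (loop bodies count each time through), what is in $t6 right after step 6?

23

$t3=19
$t6=4
$t0=28
$t6=4^19=23
$t0=28-7=21
$t0=M[16]=0
After step 6: $t6 = 23.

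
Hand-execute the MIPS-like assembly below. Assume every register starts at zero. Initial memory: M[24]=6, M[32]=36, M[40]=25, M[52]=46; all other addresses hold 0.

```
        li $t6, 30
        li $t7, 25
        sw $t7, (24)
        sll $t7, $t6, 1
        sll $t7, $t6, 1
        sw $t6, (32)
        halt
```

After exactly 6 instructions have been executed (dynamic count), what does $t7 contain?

$t6=30
$t7=25
sw $t7, (24) → M[24]=25
$t7=30<<1=60
$t7=30<<1=60
sw $t6, (32) → M[32]=30
After step 6: $t7 = 60.

60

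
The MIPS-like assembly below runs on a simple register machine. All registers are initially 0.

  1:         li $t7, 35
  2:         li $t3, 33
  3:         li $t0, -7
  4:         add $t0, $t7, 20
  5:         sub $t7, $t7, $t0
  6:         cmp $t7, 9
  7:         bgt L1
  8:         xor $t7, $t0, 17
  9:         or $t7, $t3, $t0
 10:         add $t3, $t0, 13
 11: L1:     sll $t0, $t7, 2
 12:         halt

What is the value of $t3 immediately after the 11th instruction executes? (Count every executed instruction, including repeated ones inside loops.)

68

$t7=35
$t3=33
$t0=-7
$t0=35+20=55
$t7=35-55=-20
cmp $t7, 9  (cmp -20,9)
bgt L1: not taken
$t7=55^17=38
$t7=33|55=55
$t3=55+13=68
$t0=55<<2=220
After step 11: $t3 = 68.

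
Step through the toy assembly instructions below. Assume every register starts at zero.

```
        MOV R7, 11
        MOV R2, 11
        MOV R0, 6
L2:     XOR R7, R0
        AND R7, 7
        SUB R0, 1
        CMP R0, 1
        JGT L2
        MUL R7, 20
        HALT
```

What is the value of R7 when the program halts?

100

after MOV R7, 11: R7=11
after MOV R2, 11: R2=11
after MOV R0, 6: R0=6
after XOR R7, R0: R7=11^6=13
after AND R7, 7: R7=13&7=5
after SUB R0, 1: R0=6-1=5
CMP R0, 1  (cmp 5,1)
JGT L2: taken
after XOR R7, R0: R7=5^5=0
after AND R7, 7: R7=0&7=0
after SUB R0, 1: R0=5-1=4
CMP R0, 1  (cmp 4,1)
JGT L2: taken
after XOR R7, R0: R7=0^4=4
after AND R7, 7: R7=4&7=4
after SUB R0, 1: R0=4-1=3
CMP R0, 1  (cmp 3,1)
JGT L2: taken
after XOR R7, R0: R7=4^3=7
after AND R7, 7: R7=7&7=7
after SUB R0, 1: R0=3-1=2
CMP R0, 1  (cmp 2,1)
JGT L2: taken
after XOR R7, R0: R7=7^2=5
after AND R7, 7: R7=5&7=5
after SUB R0, 1: R0=2-1=1
CMP R0, 1  (cmp 1,1)
JGT L2: not taken
after MUL R7, 20: R7=5*20=100
halt.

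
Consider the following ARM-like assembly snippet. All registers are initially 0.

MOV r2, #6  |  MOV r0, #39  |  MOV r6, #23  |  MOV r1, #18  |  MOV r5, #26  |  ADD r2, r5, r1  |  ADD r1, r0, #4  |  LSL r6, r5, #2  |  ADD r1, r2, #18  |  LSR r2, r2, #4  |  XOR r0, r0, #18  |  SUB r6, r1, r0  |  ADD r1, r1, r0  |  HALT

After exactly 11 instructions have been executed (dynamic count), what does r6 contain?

MOV r2, #6 → r2=6
MOV r0, #39 → r0=39
MOV r6, #23 → r6=23
MOV r1, #18 → r1=18
MOV r5, #26 → r5=26
ADD r2, r5, r1 → r2=26+18=44
ADD r1, r0, #4 → r1=39+4=43
LSL r6, r5, #2 → r6=26<<2=104
ADD r1, r2, #18 → r1=44+18=62
LSR r2, r2, #4 → r2=44>>4=2
XOR r0, r0, #18 → r0=39^18=53
After step 11: r6 = 104.

104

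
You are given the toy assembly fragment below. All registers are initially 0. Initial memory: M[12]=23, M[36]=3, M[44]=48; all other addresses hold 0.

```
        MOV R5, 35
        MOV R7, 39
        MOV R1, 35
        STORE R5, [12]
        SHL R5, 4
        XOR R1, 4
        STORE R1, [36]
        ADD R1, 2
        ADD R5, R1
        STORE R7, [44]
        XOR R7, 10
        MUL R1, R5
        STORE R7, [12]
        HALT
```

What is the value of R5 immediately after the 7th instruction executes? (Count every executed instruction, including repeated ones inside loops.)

560

after MOV R5, 35: R5=35
after MOV R7, 39: R7=39
after MOV R1, 35: R1=35
STORE R5, [12] → M[12]=35
after SHL R5, 4: R5=35<<4=560
after XOR R1, 4: R1=35^4=39
STORE R1, [36] → M[36]=39
After step 7: R5 = 560.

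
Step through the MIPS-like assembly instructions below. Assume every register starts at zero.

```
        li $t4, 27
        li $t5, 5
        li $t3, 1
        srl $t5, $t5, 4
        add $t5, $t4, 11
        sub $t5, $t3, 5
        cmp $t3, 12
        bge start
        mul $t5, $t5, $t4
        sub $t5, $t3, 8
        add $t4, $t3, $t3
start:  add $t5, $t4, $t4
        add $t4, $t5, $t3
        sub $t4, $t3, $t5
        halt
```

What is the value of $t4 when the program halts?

-3

after li $t4, 27: $t4=27
after li $t5, 5: $t5=5
after li $t3, 1: $t3=1
after srl $t5, $t5, 4: $t5=5>>4=0
after add $t5, $t4, 11: $t5=27+11=38
after sub $t5, $t3, 5: $t5=1-5=-4
cmp $t3, 12  (cmp 1,12)
bge start: not taken
after mul $t5, $t5, $t4: $t5=(-4)*27=-108
after sub $t5, $t3, 8: $t5=1-8=-7
after add $t4, $t3, $t3: $t4=1+1=2
after add $t5, $t4, $t4: $t5=2+2=4
after add $t4, $t5, $t3: $t4=4+1=5
after sub $t4, $t3, $t5: $t4=1-4=-3
halt.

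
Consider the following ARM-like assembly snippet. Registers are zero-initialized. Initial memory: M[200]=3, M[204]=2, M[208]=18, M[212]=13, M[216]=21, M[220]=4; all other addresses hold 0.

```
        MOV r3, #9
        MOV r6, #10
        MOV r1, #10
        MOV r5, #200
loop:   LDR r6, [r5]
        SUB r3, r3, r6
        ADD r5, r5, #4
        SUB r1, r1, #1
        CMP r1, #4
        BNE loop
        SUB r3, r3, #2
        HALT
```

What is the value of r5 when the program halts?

224

after MOV r3, #9: r3=9
after MOV r6, #10: r6=10
after MOV r1, #10: r1=10
after MOV r5, #200: r5=200
after LDR r6, [r5]: r6=M[200]=3
after SUB r3, r3, r6: r3=9-3=6
after ADD r5, r5, #4: r5=200+4=204
after SUB r1, r1, #1: r1=10-1=9
CMP r1, #4  (cmp 9,4)
BNE loop: taken
after LDR r6, [r5]: r6=M[204]=2
after SUB r3, r3, r6: r3=6-2=4
after ADD r5, r5, #4: r5=204+4=208
after SUB r1, r1, #1: r1=9-1=8
CMP r1, #4  (cmp 8,4)
BNE loop: taken
after LDR r6, [r5]: r6=M[208]=18
after SUB r3, r3, r6: r3=4-18=-14
after ADD r5, r5, #4: r5=208+4=212
after SUB r1, r1, #1: r1=8-1=7
CMP r1, #4  (cmp 7,4)
BNE loop: taken
after LDR r6, [r5]: r6=M[212]=13
after SUB r3, r3, r6: r3=(-14)-13=-27
after ADD r5, r5, #4: r5=212+4=216
after SUB r1, r1, #1: r1=7-1=6
CMP r1, #4  (cmp 6,4)
BNE loop: taken
after LDR r6, [r5]: r6=M[216]=21
after SUB r3, r3, r6: r3=(-27)-21=-48
after ADD r5, r5, #4: r5=216+4=220
after SUB r1, r1, #1: r1=6-1=5
CMP r1, #4  (cmp 5,4)
BNE loop: taken
after LDR r6, [r5]: r6=M[220]=4
after SUB r3, r3, r6: r3=(-48)-4=-52
after ADD r5, r5, #4: r5=220+4=224
after SUB r1, r1, #1: r1=5-1=4
CMP r1, #4  (cmp 4,4)
BNE loop: not taken
after SUB r3, r3, #2: r3=(-52)-2=-54
halt.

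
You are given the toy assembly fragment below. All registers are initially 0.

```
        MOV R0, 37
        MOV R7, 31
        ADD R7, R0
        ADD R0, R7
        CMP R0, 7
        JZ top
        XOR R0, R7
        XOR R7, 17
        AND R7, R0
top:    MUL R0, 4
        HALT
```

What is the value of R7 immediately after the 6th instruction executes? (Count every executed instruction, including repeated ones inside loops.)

68

MOV R0, 37 → R0=37
MOV R7, 31 → R7=31
ADD R7, R0 → R7=31+37=68
ADD R0, R7 → R0=37+68=105
CMP R0, 7  (cmp 105,7)
JZ top: not taken
After step 6: R7 = 68.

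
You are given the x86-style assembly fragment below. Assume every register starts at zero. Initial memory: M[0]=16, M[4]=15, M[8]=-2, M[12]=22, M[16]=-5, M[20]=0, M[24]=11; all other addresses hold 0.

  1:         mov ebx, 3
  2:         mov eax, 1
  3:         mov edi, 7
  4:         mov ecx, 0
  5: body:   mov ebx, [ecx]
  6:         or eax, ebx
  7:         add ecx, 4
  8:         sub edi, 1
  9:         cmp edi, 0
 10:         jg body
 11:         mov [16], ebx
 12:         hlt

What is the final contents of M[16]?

11

ebx=3
eax=1
edi=7
ecx=0
ebx=M[0]=16
eax=1|16=17
ecx=0+4=4
edi=7-1=6
cmp edi, 0  (cmp 6,0)
jg body: taken
ebx=M[4]=15
eax=17|15=31
ecx=4+4=8
edi=6-1=5
cmp edi, 0  (cmp 5,0)
jg body: taken
ebx=M[8]=-2
eax=31|(-2)=-1
ecx=8+4=12
edi=5-1=4
cmp edi, 0  (cmp 4,0)
jg body: taken
ebx=M[12]=22
eax=(-1)|22=-1
ecx=12+4=16
edi=4-1=3
cmp edi, 0  (cmp 3,0)
jg body: taken
ebx=M[16]=-5
eax=(-1)|(-5)=-1
ecx=16+4=20
edi=3-1=2
cmp edi, 0  (cmp 2,0)
jg body: taken
ebx=M[20]=0
eax=(-1)|0=-1
ecx=20+4=24
edi=2-1=1
cmp edi, 0  (cmp 1,0)
jg body: taken
ebx=M[24]=11
eax=(-1)|11=-1
ecx=24+4=28
edi=1-1=0
cmp edi, 0  (cmp 0,0)
jg body: not taken
mov [16], ebx → M[16]=11
halt.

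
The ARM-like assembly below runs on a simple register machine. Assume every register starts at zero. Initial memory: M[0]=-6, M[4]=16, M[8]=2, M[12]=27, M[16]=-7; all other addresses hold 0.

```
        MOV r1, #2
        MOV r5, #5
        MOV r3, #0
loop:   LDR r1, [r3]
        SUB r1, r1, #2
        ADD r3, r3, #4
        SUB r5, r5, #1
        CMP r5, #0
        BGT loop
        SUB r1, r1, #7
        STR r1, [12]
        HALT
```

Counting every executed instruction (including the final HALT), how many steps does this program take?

36

r1=2
r5=5
r3=0
r1=M[0]=-6
r1=(-6)-2=-8
r3=0+4=4
r5=5-1=4
CMP r5, #0  (cmp 4,0)
BGT loop: taken
r1=M[4]=16
r1=16-2=14
r3=4+4=8
r5=4-1=3
CMP r5, #0  (cmp 3,0)
BGT loop: taken
r1=M[8]=2
r1=2-2=0
r3=8+4=12
r5=3-1=2
CMP r5, #0  (cmp 2,0)
BGT loop: taken
r1=M[12]=27
r1=27-2=25
r3=12+4=16
r5=2-1=1
CMP r5, #0  (cmp 1,0)
BGT loop: taken
r1=M[16]=-7
r1=(-7)-2=-9
r3=16+4=20
r5=1-1=0
CMP r5, #0  (cmp 0,0)
BGT loop: not taken
r1=(-9)-7=-16
STR r1, [12] → M[12]=-16
halt.
Total executed instructions: 36.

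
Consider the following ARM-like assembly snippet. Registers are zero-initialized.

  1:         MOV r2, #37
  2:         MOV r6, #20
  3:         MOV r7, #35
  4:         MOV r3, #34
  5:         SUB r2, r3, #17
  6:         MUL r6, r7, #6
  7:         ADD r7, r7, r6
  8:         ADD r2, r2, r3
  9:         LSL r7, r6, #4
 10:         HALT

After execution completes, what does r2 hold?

51

r2=37
r6=20
r7=35
r3=34
r2=34-17=17
r6=35*6=210
r7=35+210=245
r2=17+34=51
r7=210<<4=3360
halt.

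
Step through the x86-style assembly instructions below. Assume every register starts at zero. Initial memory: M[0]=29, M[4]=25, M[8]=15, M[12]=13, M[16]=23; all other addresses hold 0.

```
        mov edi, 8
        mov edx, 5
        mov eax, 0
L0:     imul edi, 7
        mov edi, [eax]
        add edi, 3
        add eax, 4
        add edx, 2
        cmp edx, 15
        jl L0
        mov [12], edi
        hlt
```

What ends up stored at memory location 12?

edi=8
edx=5
eax=0
edi=8*7=56
edi=M[0]=29
edi=29+3=32
eax=0+4=4
edx=5+2=7
cmp edx, 15  (cmp 7,15)
jl L0: taken
edi=32*7=224
edi=M[4]=25
edi=25+3=28
eax=4+4=8
edx=7+2=9
cmp edx, 15  (cmp 9,15)
jl L0: taken
edi=28*7=196
edi=M[8]=15
edi=15+3=18
eax=8+4=12
edx=9+2=11
cmp edx, 15  (cmp 11,15)
jl L0: taken
edi=18*7=126
edi=M[12]=13
edi=13+3=16
eax=12+4=16
edx=11+2=13
cmp edx, 15  (cmp 13,15)
jl L0: taken
edi=16*7=112
edi=M[16]=23
edi=23+3=26
eax=16+4=20
edx=13+2=15
cmp edx, 15  (cmp 15,15)
jl L0: not taken
mov [12], edi → M[12]=26
halt.

26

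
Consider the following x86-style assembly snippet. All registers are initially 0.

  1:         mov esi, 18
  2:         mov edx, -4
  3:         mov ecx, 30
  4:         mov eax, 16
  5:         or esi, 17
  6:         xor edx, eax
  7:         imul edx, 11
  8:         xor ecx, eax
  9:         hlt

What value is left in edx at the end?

-220

mov esi, 18 → esi=18
mov edx, -4 → edx=-4
mov ecx, 30 → ecx=30
mov eax, 16 → eax=16
or esi, 17 → esi=18|17=19
xor edx, eax → edx=(-4)^16=-20
imul edx, 11 → edx=(-20)*11=-220
xor ecx, eax → ecx=30^16=14
halt.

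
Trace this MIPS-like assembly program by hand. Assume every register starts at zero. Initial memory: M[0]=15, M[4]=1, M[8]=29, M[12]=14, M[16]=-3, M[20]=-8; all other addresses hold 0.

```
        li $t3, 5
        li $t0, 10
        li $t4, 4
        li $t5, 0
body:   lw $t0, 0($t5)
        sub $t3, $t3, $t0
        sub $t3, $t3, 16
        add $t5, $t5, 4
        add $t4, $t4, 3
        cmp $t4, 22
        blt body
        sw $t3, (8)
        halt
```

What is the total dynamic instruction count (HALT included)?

48

after li $t3, 5: $t3=5
after li $t0, 10: $t0=10
after li $t4, 4: $t4=4
after li $t5, 0: $t5=0
after lw $t0, 0($t5): $t0=M[0]=15
after sub $t3, $t3, $t0: $t3=5-15=-10
after sub $t3, $t3, 16: $t3=(-10)-16=-26
after add $t5, $t5, 4: $t5=0+4=4
after add $t4, $t4, 3: $t4=4+3=7
cmp $t4, 22  (cmp 7,22)
blt body: taken
after lw $t0, 0($t5): $t0=M[4]=1
after sub $t3, $t3, $t0: $t3=(-26)-1=-27
after sub $t3, $t3, 16: $t3=(-27)-16=-43
after add $t5, $t5, 4: $t5=4+4=8
after add $t4, $t4, 3: $t4=7+3=10
cmp $t4, 22  (cmp 10,22)
blt body: taken
after lw $t0, 0($t5): $t0=M[8]=29
after sub $t3, $t3, $t0: $t3=(-43)-29=-72
after sub $t3, $t3, 16: $t3=(-72)-16=-88
after add $t5, $t5, 4: $t5=8+4=12
after add $t4, $t4, 3: $t4=10+3=13
cmp $t4, 22  (cmp 13,22)
blt body: taken
after lw $t0, 0($t5): $t0=M[12]=14
after sub $t3, $t3, $t0: $t3=(-88)-14=-102
after sub $t3, $t3, 16: $t3=(-102)-16=-118
after add $t5, $t5, 4: $t5=12+4=16
after add $t4, $t4, 3: $t4=13+3=16
cmp $t4, 22  (cmp 16,22)
blt body: taken
after lw $t0, 0($t5): $t0=M[16]=-3
after sub $t3, $t3, $t0: $t3=(-118)-(-3)=-115
after sub $t3, $t3, 16: $t3=(-115)-16=-131
after add $t5, $t5, 4: $t5=16+4=20
after add $t4, $t4, 3: $t4=16+3=19
cmp $t4, 22  (cmp 19,22)
blt body: taken
after lw $t0, 0($t5): $t0=M[20]=-8
after sub $t3, $t3, $t0: $t3=(-131)-(-8)=-123
after sub $t3, $t3, 16: $t3=(-123)-16=-139
after add $t5, $t5, 4: $t5=20+4=24
after add $t4, $t4, 3: $t4=19+3=22
cmp $t4, 22  (cmp 22,22)
blt body: not taken
sw $t3, (8) → M[8]=-139
halt.
Total executed instructions: 48.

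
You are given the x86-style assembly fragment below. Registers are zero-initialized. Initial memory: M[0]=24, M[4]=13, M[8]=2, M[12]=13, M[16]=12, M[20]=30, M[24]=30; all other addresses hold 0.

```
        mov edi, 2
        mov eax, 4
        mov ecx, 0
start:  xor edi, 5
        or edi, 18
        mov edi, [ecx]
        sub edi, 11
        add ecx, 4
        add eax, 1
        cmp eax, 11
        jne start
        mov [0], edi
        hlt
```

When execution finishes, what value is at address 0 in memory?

mov edi, 2 → edi=2
mov eax, 4 → eax=4
mov ecx, 0 → ecx=0
xor edi, 5 → edi=2^5=7
or edi, 18 → edi=7|18=23
mov edi, [ecx] → edi=M[0]=24
sub edi, 11 → edi=24-11=13
add ecx, 4 → ecx=0+4=4
add eax, 1 → eax=4+1=5
cmp eax, 11  (cmp 5,11)
jne start: taken
xor edi, 5 → edi=13^5=8
or edi, 18 → edi=8|18=26
mov edi, [ecx] → edi=M[4]=13
sub edi, 11 → edi=13-11=2
add ecx, 4 → ecx=4+4=8
add eax, 1 → eax=5+1=6
cmp eax, 11  (cmp 6,11)
jne start: taken
xor edi, 5 → edi=2^5=7
or edi, 18 → edi=7|18=23
mov edi, [ecx] → edi=M[8]=2
sub edi, 11 → edi=2-11=-9
add ecx, 4 → ecx=8+4=12
add eax, 1 → eax=6+1=7
cmp eax, 11  (cmp 7,11)
jne start: taken
xor edi, 5 → edi=(-9)^5=-14
or edi, 18 → edi=(-14)|18=-14
mov edi, [ecx] → edi=M[12]=13
sub edi, 11 → edi=13-11=2
add ecx, 4 → ecx=12+4=16
add eax, 1 → eax=7+1=8
cmp eax, 11  (cmp 8,11)
jne start: taken
xor edi, 5 → edi=2^5=7
or edi, 18 → edi=7|18=23
mov edi, [ecx] → edi=M[16]=12
sub edi, 11 → edi=12-11=1
add ecx, 4 → ecx=16+4=20
add eax, 1 → eax=8+1=9
cmp eax, 11  (cmp 9,11)
jne start: taken
xor edi, 5 → edi=1^5=4
or edi, 18 → edi=4|18=22
mov edi, [ecx] → edi=M[20]=30
sub edi, 11 → edi=30-11=19
add ecx, 4 → ecx=20+4=24
add eax, 1 → eax=9+1=10
cmp eax, 11  (cmp 10,11)
jne start: taken
xor edi, 5 → edi=19^5=22
or edi, 18 → edi=22|18=22
mov edi, [ecx] → edi=M[24]=30
sub edi, 11 → edi=30-11=19
add ecx, 4 → ecx=24+4=28
add eax, 1 → eax=10+1=11
cmp eax, 11  (cmp 11,11)
jne start: not taken
mov [0], edi → M[0]=19
halt.

19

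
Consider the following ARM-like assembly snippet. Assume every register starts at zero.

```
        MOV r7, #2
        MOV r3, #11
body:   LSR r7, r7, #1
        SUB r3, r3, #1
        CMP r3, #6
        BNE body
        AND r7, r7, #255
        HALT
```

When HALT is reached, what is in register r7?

0

MOV r7, #2 → r7=2
MOV r3, #11 → r3=11
LSR r7, r7, #1 → r7=2>>1=1
SUB r3, r3, #1 → r3=11-1=10
CMP r3, #6  (cmp 10,6)
BNE body: taken
LSR r7, r7, #1 → r7=1>>1=0
SUB r3, r3, #1 → r3=10-1=9
CMP r3, #6  (cmp 9,6)
BNE body: taken
LSR r7, r7, #1 → r7=0>>1=0
SUB r3, r3, #1 → r3=9-1=8
CMP r3, #6  (cmp 8,6)
BNE body: taken
LSR r7, r7, #1 → r7=0>>1=0
SUB r3, r3, #1 → r3=8-1=7
CMP r3, #6  (cmp 7,6)
BNE body: taken
LSR r7, r7, #1 → r7=0>>1=0
SUB r3, r3, #1 → r3=7-1=6
CMP r3, #6  (cmp 6,6)
BNE body: not taken
AND r7, r7, #255 → r7=0&255=0
halt.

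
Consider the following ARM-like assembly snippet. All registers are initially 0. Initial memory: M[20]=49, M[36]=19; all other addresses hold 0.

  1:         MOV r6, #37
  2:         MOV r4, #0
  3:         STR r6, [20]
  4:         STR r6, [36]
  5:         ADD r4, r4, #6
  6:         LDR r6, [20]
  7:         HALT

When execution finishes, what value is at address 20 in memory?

37

after MOV r6, #37: r6=37
after MOV r4, #0: r4=0
STR r6, [20] → M[20]=37
STR r6, [36] → M[36]=37
after ADD r4, r4, #6: r4=0+6=6
after LDR r6, [20]: r6=M[20]=37
halt.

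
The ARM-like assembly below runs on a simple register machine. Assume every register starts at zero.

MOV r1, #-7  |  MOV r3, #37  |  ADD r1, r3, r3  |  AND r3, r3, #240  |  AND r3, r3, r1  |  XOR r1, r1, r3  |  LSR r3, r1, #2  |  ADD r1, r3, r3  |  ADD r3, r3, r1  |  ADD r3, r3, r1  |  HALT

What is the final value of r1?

after MOV r1, #-7: r1=-7
after MOV r3, #37: r3=37
after ADD r1, r3, r3: r1=37+37=74
after AND r3, r3, #240: r3=37&240=32
after AND r3, r3, r1: r3=32&74=0
after XOR r1, r1, r3: r1=74^0=74
after LSR r3, r1, #2: r3=74>>2=18
after ADD r1, r3, r3: r1=18+18=36
after ADD r3, r3, r1: r3=18+36=54
after ADD r3, r3, r1: r3=54+36=90
halt.

36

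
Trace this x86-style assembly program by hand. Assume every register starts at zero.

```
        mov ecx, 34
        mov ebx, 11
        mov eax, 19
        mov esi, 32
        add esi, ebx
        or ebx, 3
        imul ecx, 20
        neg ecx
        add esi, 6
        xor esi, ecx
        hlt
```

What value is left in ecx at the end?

ecx=34
ebx=11
eax=19
esi=32
esi=32+11=43
ebx=11|3=11
ecx=34*20=680
ecx=-(680)=-680
esi=43+6=49
esi=49^(-680)=-663
halt.

-680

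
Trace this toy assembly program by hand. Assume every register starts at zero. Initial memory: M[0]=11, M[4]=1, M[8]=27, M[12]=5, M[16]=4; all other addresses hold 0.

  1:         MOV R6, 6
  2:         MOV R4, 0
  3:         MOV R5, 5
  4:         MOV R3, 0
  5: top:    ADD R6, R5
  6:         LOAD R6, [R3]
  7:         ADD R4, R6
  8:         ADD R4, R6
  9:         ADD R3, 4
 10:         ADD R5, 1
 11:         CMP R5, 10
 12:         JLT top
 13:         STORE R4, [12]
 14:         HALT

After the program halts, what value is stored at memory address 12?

96

R6=6
R4=0
R5=5
R3=0
R6=6+5=11
R6=M[0]=11
R4=0+11=11
R4=11+11=22
R3=0+4=4
R5=5+1=6
CMP R5, 10  (cmp 6,10)
JLT top: taken
R6=11+6=17
R6=M[4]=1
R4=22+1=23
R4=23+1=24
R3=4+4=8
R5=6+1=7
CMP R5, 10  (cmp 7,10)
JLT top: taken
R6=1+7=8
R6=M[8]=27
R4=24+27=51
R4=51+27=78
R3=8+4=12
R5=7+1=8
CMP R5, 10  (cmp 8,10)
JLT top: taken
R6=27+8=35
R6=M[12]=5
R4=78+5=83
R4=83+5=88
R3=12+4=16
R5=8+1=9
CMP R5, 10  (cmp 9,10)
JLT top: taken
R6=5+9=14
R6=M[16]=4
R4=88+4=92
R4=92+4=96
R3=16+4=20
R5=9+1=10
CMP R5, 10  (cmp 10,10)
JLT top: not taken
STORE R4, [12] → M[12]=96
halt.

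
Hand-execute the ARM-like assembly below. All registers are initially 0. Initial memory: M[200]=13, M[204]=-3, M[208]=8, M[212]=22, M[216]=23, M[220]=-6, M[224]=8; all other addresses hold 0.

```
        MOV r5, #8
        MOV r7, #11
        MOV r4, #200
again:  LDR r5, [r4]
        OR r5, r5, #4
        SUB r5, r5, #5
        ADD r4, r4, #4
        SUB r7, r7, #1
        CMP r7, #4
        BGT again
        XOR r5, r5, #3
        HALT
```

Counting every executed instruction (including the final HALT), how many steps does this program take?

54

r5=8
r7=11
r4=200
r5=M[200]=13
r5=13|4=13
r5=13-5=8
r4=200+4=204
r7=11-1=10
CMP r7, #4  (cmp 10,4)
BGT again: taken
r5=M[204]=-3
r5=(-3)|4=-3
r5=(-3)-5=-8
r4=204+4=208
r7=10-1=9
CMP r7, #4  (cmp 9,4)
BGT again: taken
r5=M[208]=8
r5=8|4=12
r5=12-5=7
r4=208+4=212
r7=9-1=8
CMP r7, #4  (cmp 8,4)
BGT again: taken
r5=M[212]=22
r5=22|4=22
r5=22-5=17
r4=212+4=216
r7=8-1=7
CMP r7, #4  (cmp 7,4)
BGT again: taken
r5=M[216]=23
r5=23|4=23
r5=23-5=18
r4=216+4=220
r7=7-1=6
CMP r7, #4  (cmp 6,4)
BGT again: taken
r5=M[220]=-6
r5=(-6)|4=-2
r5=(-2)-5=-7
r4=220+4=224
r7=6-1=5
CMP r7, #4  (cmp 5,4)
BGT again: taken
r5=M[224]=8
r5=8|4=12
r5=12-5=7
r4=224+4=228
r7=5-1=4
CMP r7, #4  (cmp 4,4)
BGT again: not taken
r5=7^3=4
halt.
Total executed instructions: 54.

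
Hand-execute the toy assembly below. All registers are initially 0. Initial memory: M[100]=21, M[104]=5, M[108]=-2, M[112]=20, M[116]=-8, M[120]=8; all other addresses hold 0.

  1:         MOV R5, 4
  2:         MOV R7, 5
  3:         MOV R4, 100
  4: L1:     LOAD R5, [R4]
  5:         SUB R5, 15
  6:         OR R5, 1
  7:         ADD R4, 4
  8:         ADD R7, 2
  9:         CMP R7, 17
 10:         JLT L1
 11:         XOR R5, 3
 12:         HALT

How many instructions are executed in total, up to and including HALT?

after MOV R5, 4: R5=4
after MOV R7, 5: R7=5
after MOV R4, 100: R4=100
after LOAD R5, [R4]: R5=M[100]=21
after SUB R5, 15: R5=21-15=6
after OR R5, 1: R5=6|1=7
after ADD R4, 4: R4=100+4=104
after ADD R7, 2: R7=5+2=7
CMP R7, 17  (cmp 7,17)
JLT L1: taken
after LOAD R5, [R4]: R5=M[104]=5
after SUB R5, 15: R5=5-15=-10
after OR R5, 1: R5=(-10)|1=-9
after ADD R4, 4: R4=104+4=108
after ADD R7, 2: R7=7+2=9
CMP R7, 17  (cmp 9,17)
JLT L1: taken
after LOAD R5, [R4]: R5=M[108]=-2
after SUB R5, 15: R5=(-2)-15=-17
after OR R5, 1: R5=(-17)|1=-17
after ADD R4, 4: R4=108+4=112
after ADD R7, 2: R7=9+2=11
CMP R7, 17  (cmp 11,17)
JLT L1: taken
after LOAD R5, [R4]: R5=M[112]=20
after SUB R5, 15: R5=20-15=5
after OR R5, 1: R5=5|1=5
after ADD R4, 4: R4=112+4=116
after ADD R7, 2: R7=11+2=13
CMP R7, 17  (cmp 13,17)
JLT L1: taken
after LOAD R5, [R4]: R5=M[116]=-8
after SUB R5, 15: R5=(-8)-15=-23
after OR R5, 1: R5=(-23)|1=-23
after ADD R4, 4: R4=116+4=120
after ADD R7, 2: R7=13+2=15
CMP R7, 17  (cmp 15,17)
JLT L1: taken
after LOAD R5, [R4]: R5=M[120]=8
after SUB R5, 15: R5=8-15=-7
after OR R5, 1: R5=(-7)|1=-7
after ADD R4, 4: R4=120+4=124
after ADD R7, 2: R7=15+2=17
CMP R7, 17  (cmp 17,17)
JLT L1: not taken
after XOR R5, 3: R5=(-7)^3=-6
halt.
Total executed instructions: 47.

47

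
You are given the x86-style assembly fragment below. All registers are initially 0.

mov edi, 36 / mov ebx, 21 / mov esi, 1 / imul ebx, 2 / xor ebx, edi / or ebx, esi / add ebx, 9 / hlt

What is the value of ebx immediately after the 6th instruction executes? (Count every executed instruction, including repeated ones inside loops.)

15

mov edi, 36 → edi=36
mov ebx, 21 → ebx=21
mov esi, 1 → esi=1
imul ebx, 2 → ebx=21*2=42
xor ebx, edi → ebx=42^36=14
or ebx, esi → ebx=14|1=15
After step 6: ebx = 15.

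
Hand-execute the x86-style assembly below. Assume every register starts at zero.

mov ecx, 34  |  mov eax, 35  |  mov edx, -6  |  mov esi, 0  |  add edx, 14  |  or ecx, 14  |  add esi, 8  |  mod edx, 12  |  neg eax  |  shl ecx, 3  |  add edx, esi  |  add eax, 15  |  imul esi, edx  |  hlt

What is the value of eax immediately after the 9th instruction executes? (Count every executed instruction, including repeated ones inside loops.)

mov ecx, 34 → ecx=34
mov eax, 35 → eax=35
mov edx, -6 → edx=-6
mov esi, 0 → esi=0
add edx, 14 → edx=(-6)+14=8
or ecx, 14 → ecx=34|14=46
add esi, 8 → esi=0+8=8
mod edx, 12 → edx=8%12=8
neg eax → eax=-(35)=-35
After step 9: eax = -35.

-35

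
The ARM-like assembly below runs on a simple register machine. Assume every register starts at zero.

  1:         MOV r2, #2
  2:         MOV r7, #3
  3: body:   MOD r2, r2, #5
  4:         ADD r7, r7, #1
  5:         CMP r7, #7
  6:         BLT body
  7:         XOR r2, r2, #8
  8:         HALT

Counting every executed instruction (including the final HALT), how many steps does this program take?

20

after MOV r2, #2: r2=2
after MOV r7, #3: r7=3
after MOD r2, r2, #5: r2=2%5=2
after ADD r7, r7, #1: r7=3+1=4
CMP r7, #7  (cmp 4,7)
BLT body: taken
after MOD r2, r2, #5: r2=2%5=2
after ADD r7, r7, #1: r7=4+1=5
CMP r7, #7  (cmp 5,7)
BLT body: taken
after MOD r2, r2, #5: r2=2%5=2
after ADD r7, r7, #1: r7=5+1=6
CMP r7, #7  (cmp 6,7)
BLT body: taken
after MOD r2, r2, #5: r2=2%5=2
after ADD r7, r7, #1: r7=6+1=7
CMP r7, #7  (cmp 7,7)
BLT body: not taken
after XOR r2, r2, #8: r2=2^8=10
halt.
Total executed instructions: 20.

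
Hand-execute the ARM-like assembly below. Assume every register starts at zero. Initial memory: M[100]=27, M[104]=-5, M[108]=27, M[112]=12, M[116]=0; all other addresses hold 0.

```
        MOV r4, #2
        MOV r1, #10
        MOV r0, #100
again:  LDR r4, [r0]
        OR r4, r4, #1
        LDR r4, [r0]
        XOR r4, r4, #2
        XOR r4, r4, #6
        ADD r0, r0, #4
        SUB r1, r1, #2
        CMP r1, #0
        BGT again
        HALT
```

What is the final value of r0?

r4=2
r1=10
r0=100
r4=M[100]=27
r4=27|1=27
r4=M[100]=27
r4=27^2=25
r4=25^6=31
r0=100+4=104
r1=10-2=8
CMP r1, #0  (cmp 8,0)
BGT again: taken
r4=M[104]=-5
r4=(-5)|1=-5
r4=M[104]=-5
r4=(-5)^2=-7
r4=(-7)^6=-1
r0=104+4=108
r1=8-2=6
CMP r1, #0  (cmp 6,0)
BGT again: taken
r4=M[108]=27
r4=27|1=27
r4=M[108]=27
r4=27^2=25
r4=25^6=31
r0=108+4=112
r1=6-2=4
CMP r1, #0  (cmp 4,0)
BGT again: taken
r4=M[112]=12
r4=12|1=13
r4=M[112]=12
r4=12^2=14
r4=14^6=8
r0=112+4=116
r1=4-2=2
CMP r1, #0  (cmp 2,0)
BGT again: taken
r4=M[116]=0
r4=0|1=1
r4=M[116]=0
r4=0^2=2
r4=2^6=4
r0=116+4=120
r1=2-2=0
CMP r1, #0  (cmp 0,0)
BGT again: not taken
halt.

120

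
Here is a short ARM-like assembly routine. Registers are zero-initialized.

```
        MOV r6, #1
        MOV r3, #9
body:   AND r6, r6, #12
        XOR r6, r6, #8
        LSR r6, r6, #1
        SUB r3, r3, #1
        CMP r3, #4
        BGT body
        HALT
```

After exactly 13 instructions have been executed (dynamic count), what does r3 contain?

7

MOV r6, #1 → r6=1
MOV r3, #9 → r3=9
AND r6, r6, #12 → r6=1&12=0
XOR r6, r6, #8 → r6=0^8=8
LSR r6, r6, #1 → r6=8>>1=4
SUB r3, r3, #1 → r3=9-1=8
CMP r3, #4  (cmp 8,4)
BGT body: taken
AND r6, r6, #12 → r6=4&12=4
XOR r6, r6, #8 → r6=4^8=12
LSR r6, r6, #1 → r6=12>>1=6
SUB r3, r3, #1 → r3=8-1=7
CMP r3, #4  (cmp 7,4)
After step 13: r3 = 7.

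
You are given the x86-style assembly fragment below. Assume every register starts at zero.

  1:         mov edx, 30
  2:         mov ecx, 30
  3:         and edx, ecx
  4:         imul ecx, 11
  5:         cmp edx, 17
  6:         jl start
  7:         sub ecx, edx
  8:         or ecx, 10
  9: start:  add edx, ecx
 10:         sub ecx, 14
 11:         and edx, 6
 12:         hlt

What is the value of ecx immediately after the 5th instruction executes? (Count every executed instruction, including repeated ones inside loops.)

mov edx, 30 → edx=30
mov ecx, 30 → ecx=30
and edx, ecx → edx=30&30=30
imul ecx, 11 → ecx=30*11=330
cmp edx, 17  (cmp 30,17)
After step 5: ecx = 330.

330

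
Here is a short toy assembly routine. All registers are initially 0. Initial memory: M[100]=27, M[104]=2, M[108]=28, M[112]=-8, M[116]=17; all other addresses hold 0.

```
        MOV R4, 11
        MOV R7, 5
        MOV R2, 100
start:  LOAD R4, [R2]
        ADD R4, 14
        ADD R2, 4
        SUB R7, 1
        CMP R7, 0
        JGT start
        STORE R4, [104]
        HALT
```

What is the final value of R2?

120

MOV R4, 11 → R4=11
MOV R7, 5 → R7=5
MOV R2, 100 → R2=100
LOAD R4, [R2] → R4=M[100]=27
ADD R4, 14 → R4=27+14=41
ADD R2, 4 → R2=100+4=104
SUB R7, 1 → R7=5-1=4
CMP R7, 0  (cmp 4,0)
JGT start: taken
LOAD R4, [R2] → R4=M[104]=2
ADD R4, 14 → R4=2+14=16
ADD R2, 4 → R2=104+4=108
SUB R7, 1 → R7=4-1=3
CMP R7, 0  (cmp 3,0)
JGT start: taken
LOAD R4, [R2] → R4=M[108]=28
ADD R4, 14 → R4=28+14=42
ADD R2, 4 → R2=108+4=112
SUB R7, 1 → R7=3-1=2
CMP R7, 0  (cmp 2,0)
JGT start: taken
LOAD R4, [R2] → R4=M[112]=-8
ADD R4, 14 → R4=(-8)+14=6
ADD R2, 4 → R2=112+4=116
SUB R7, 1 → R7=2-1=1
CMP R7, 0  (cmp 1,0)
JGT start: taken
LOAD R4, [R2] → R4=M[116]=17
ADD R4, 14 → R4=17+14=31
ADD R2, 4 → R2=116+4=120
SUB R7, 1 → R7=1-1=0
CMP R7, 0  (cmp 0,0)
JGT start: not taken
STORE R4, [104] → M[104]=31
halt.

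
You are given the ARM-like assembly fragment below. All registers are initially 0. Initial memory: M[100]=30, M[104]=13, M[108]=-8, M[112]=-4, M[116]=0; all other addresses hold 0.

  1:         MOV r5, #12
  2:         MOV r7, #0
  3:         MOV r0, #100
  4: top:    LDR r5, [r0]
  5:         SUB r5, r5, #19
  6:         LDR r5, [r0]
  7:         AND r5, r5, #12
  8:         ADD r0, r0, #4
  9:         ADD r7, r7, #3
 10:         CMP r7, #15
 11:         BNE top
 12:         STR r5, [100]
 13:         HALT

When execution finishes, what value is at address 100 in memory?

0

after MOV r5, #12: r5=12
after MOV r7, #0: r7=0
after MOV r0, #100: r0=100
after LDR r5, [r0]: r5=M[100]=30
after SUB r5, r5, #19: r5=30-19=11
after LDR r5, [r0]: r5=M[100]=30
after AND r5, r5, #12: r5=30&12=12
after ADD r0, r0, #4: r0=100+4=104
after ADD r7, r7, #3: r7=0+3=3
CMP r7, #15  (cmp 3,15)
BNE top: taken
after LDR r5, [r0]: r5=M[104]=13
after SUB r5, r5, #19: r5=13-19=-6
after LDR r5, [r0]: r5=M[104]=13
after AND r5, r5, #12: r5=13&12=12
after ADD r0, r0, #4: r0=104+4=108
after ADD r7, r7, #3: r7=3+3=6
CMP r7, #15  (cmp 6,15)
BNE top: taken
after LDR r5, [r0]: r5=M[108]=-8
after SUB r5, r5, #19: r5=(-8)-19=-27
after LDR r5, [r0]: r5=M[108]=-8
after AND r5, r5, #12: r5=(-8)&12=8
after ADD r0, r0, #4: r0=108+4=112
after ADD r7, r7, #3: r7=6+3=9
CMP r7, #15  (cmp 9,15)
BNE top: taken
after LDR r5, [r0]: r5=M[112]=-4
after SUB r5, r5, #19: r5=(-4)-19=-23
after LDR r5, [r0]: r5=M[112]=-4
after AND r5, r5, #12: r5=(-4)&12=12
after ADD r0, r0, #4: r0=112+4=116
after ADD r7, r7, #3: r7=9+3=12
CMP r7, #15  (cmp 12,15)
BNE top: taken
after LDR r5, [r0]: r5=M[116]=0
after SUB r5, r5, #19: r5=0-19=-19
after LDR r5, [r0]: r5=M[116]=0
after AND r5, r5, #12: r5=0&12=0
after ADD r0, r0, #4: r0=116+4=120
after ADD r7, r7, #3: r7=12+3=15
CMP r7, #15  (cmp 15,15)
BNE top: not taken
STR r5, [100] → M[100]=0
halt.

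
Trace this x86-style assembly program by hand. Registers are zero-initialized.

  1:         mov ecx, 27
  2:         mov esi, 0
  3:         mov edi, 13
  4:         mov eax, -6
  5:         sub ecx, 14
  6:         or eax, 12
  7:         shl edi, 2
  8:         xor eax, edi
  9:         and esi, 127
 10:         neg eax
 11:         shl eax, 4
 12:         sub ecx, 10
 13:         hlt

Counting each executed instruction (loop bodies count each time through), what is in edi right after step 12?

mov ecx, 27 → ecx=27
mov esi, 0 → esi=0
mov edi, 13 → edi=13
mov eax, -6 → eax=-6
sub ecx, 14 → ecx=27-14=13
or eax, 12 → eax=(-6)|12=-2
shl edi, 2 → edi=13<<2=52
xor eax, edi → eax=(-2)^52=-54
and esi, 127 → esi=0&127=0
neg eax → eax=-(-54)=54
shl eax, 4 → eax=54<<4=864
sub ecx, 10 → ecx=13-10=3
After step 12: edi = 52.

52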